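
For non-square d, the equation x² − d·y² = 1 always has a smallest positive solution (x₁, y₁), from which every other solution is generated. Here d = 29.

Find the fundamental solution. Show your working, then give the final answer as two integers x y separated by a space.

d=29: √d = [5; 2,1,1,2,10] (ℓ=5, odd), read p_9/q_9
a_0=5:  p_0=5·1+0=5,  q_0=5·0+1=1
…
a_4=2:  p_4=2·27+16=70,  q_4=2·5+3=13
a_5=10:  p_5=10·70+27=727,  q_5=10·13+5=135
a_6=2:  p_6=2·727+70=1524,  q_6=2·135+13=283
…
a_8=1:  p_8=1·2251+1524=3775,  q_8=1·418+283=701
a_9=2:  p_9=2·3775+2251=9801,  q_9=2·701+418=1820
(x₁, y₁) = (9801, 1820);  9801² − 29·1820² = 1 ✓

9801 1820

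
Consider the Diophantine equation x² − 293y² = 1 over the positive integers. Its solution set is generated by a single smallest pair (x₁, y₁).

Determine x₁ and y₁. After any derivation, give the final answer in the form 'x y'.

d=293: √d = [17; 8,1,1,8,34] (ℓ=5, odd), read p_9/q_9
i=0: a=17 ⇒ p=17, q=1
…
i=2: a=1 ⇒ p=154, q=9
…
i=5: a=34 ⇒ p=84679, q=4947
…
i=7: a=1 ⇒ p=764593, q=44668
i=8: a=1 ⇒ p=1444507, q=84389
i=9: a=8 ⇒ p=12320649, q=719780
fundamental: x₁=12320649, y₁=719780  (since 151798391781201 − 293·518083248400 = 1)

12320649 719780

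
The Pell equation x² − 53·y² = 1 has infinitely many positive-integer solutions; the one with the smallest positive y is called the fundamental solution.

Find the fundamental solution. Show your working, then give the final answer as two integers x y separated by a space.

66249 9100

√53 = [7; 3,1,1,3,14, …], period ℓ=5 (odd) → k=9
i=0: a=7 ⇒ p=7, q=1
…
i=3: a=1 ⇒ p=51, q=7
i=4: a=3 ⇒ p=182, q=25
i=5: a=14 ⇒ p=2599, q=357
i=6: a=3 ⇒ p=7979, q=1096
i=7: a=1 ⇒ p=10578, q=1453
i=8: a=1 ⇒ p=18557, q=2549
i=9: a=3 ⇒ p=66249, q=9100
(x₁, y₁) = (66249, 9100);  66249² − 53·9100² = 1 ✓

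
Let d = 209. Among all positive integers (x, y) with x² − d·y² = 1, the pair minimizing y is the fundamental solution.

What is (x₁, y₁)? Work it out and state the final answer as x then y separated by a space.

[14; 2,5,3,2,3,5,2,28] for √209; ℓ=8 ⇒ convergent index 7
a_0=14:  p_0=14·1+0=14,  q_0=14·0+1=1
…
a_2=5:  p_2=5·29+14=159,  q_2=5·2+1=11
a_3=3:  p_3=3·159+29=506,  q_3=3·11+2=35
…
a_5=3:  p_5=3·1171+506=4019,  q_5=3·81+35=278
a_6=5:  p_6=5·4019+1171=21266,  q_6=5·278+81=1471
a_7=2:  p_7=2·21266+4019=46551,  q_7=2·1471+278=3220
→ (46551, 3220).  Check: 46551²=2166995601, 209·3220²=2166995600, difference 1.

46551 3220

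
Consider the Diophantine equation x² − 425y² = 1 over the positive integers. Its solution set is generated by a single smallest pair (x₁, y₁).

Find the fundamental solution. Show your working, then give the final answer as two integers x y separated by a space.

d=425: √d = [20; 1,1,1,1,1,1,40] (ℓ=7, odd), read p_13/q_13
k=0  a_k=20  p_k/q_k = 20/1
…
k=4  a_k=1  p_k/q_k = 103/5
k=5  a_k=1  p_k/q_k = 165/8
…
k=8  a_k=1  p_k/q_k = 11153/541
…
k=12  a_k=1  p_k/q_k = 88420/4289
k=13  a_k=1  p_k/q_k = 143649/6968
(x₁, y₁) = (143649, 6968);  143649² − 425·6968² = 1 ✓

143649 6968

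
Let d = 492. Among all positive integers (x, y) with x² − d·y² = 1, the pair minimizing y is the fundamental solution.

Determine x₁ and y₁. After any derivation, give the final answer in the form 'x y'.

29767 1342

√492 → a₀=22, period (5,1,1,10,1,1,5,44); ℓ=8 even so k=7
i=0: a=22 ⇒ p=22, q=1
…
i=3: a=1 ⇒ p=244, q=11
i=4: a=10 ⇒ p=2573, q=116
…
i=6: a=1 ⇒ p=5390, q=243
i=7: a=5 ⇒ p=29767, q=1342
(x₁, y₁) = (29767, 1342);  29767² − 492·1342² = 1 ✓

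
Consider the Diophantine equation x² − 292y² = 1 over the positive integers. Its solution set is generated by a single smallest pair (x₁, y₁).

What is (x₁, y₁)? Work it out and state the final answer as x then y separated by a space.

2281249 133500

√292 = [17; 11,2,1,3,8,3,1,2,11,34, …], period ℓ=10 (even) → k=9
step 0: (17, 1)  from 17·(1,0) + (0,1)
step 1: (188, 11)  from 11·(17,1) + (1,0)
step 2: (393, 23)  from 2·(188,11) + (17,1)
…
step 4: (2136, 125)  from 3·(581,34) + (393,23)
step 5: (17669, 1034)  from 8·(2136,125) + (581,34)
step 6: (55143, 3227)  from 3·(17669,1034) + (2136,125)
…
step 8: (200767, 11749)  from 2·(72812,4261) + (55143,3227)
step 9: (2281249, 133500)  from 11·(200767,11749) + (72812,4261)
fundamental: x₁=2281249, y₁=133500  (since 5204097000001 − 292·17822250000 = 1)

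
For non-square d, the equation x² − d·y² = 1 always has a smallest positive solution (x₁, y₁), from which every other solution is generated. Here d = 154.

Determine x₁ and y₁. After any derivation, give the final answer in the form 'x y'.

21295 1716

d=154: √d = [12; 2,2,3,1,2,1,3,2,2,24] (ℓ=10, even), read p_9/q_9
i=0: a=12 ⇒ p=12, q=1
i=1: a=2 ⇒ p=25, q=2
…
i=4: a=1 ⇒ p=273, q=22
…
i=6: a=1 ⇒ p=1030, q=83
i=7: a=3 ⇒ p=3847, q=310
i=8: a=2 ⇒ p=8724, q=703
i=9: a=2 ⇒ p=21295, q=1716
fundamental: x₁=21295, y₁=1716  (since 453477025 − 154·2944656 = 1)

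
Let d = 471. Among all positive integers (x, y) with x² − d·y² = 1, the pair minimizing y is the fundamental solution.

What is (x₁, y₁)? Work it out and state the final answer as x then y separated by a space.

√471 = [21; 1,2,2,1,3,…,2,1,42, …], period ℓ=14 (even) → k=13
i=0: a=21 ⇒ p=21, q=1
…
i=5: a=3 ⇒ p=803, q=37
…
i=7: a=14 ⇒ p=48809, q=2249
…
i=11: a=2 ⇒ p=2331742, q=107441
i=12: a=2 ⇒ p=5506953, q=253747
i=13: a=1 ⇒ p=7838695, q=361188
fundamental: x₁=7838695, y₁=361188  (since 61445139303025 − 471·130456771344 = 1)

7838695 361188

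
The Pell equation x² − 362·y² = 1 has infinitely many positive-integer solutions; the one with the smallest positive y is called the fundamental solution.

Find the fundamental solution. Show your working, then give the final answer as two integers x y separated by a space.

723 38

√362 → a₀=19, period (38); ℓ=1 odd so k=1
k=0  a_k=19  p_k/q_k = 19/1
k=1  a_k=38  p_k/q_k = 723/38
→ (723, 38).  Check: 723²=522729, 362·38²=522728, difference 1.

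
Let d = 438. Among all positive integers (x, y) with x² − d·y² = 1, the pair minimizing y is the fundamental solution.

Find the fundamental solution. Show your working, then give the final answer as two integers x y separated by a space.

d=438: √d = [20; 1,12,1,40] (ℓ=4, even), read p_3/q_3
k=0  a_k=20  p_k/q_k = 20/1
…
k=2  a_k=12  p_k/q_k = 272/13
k=3  a_k=1  p_k/q_k = 293/14
fundamental: x₁=293, y₁=14  (since 85849 − 438·196 = 1)

293 14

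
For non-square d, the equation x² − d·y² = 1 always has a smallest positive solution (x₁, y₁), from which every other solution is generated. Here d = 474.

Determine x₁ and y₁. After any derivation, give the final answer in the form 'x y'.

193549 8890

[21; 1,3,2,1,1,…,3,1,42] for √474; ℓ=14 ⇒ convergent index 13
a_0=21:  p_0=21·1+0=21,  q_0=21·0+1=1
a_1=1:  p_1=1·21+1=22,  q_1=1·1+0=1
a_2=3:  p_2=3·22+21=87,  q_2=3·1+1=4
…
a_5=1:  p_5=1·283+196=479,  q_5=1·13+9=22
…
a_7=6:  p_7=6·762+479=5051,  q_7=6·35+22=232
…
a_11=2:  p_11=2·16677+10864=44218,  q_11=2·766+499=2031
a_12=3:  p_12=3·44218+16677=149331,  q_12=3·2031+766=6859
a_13=1:  p_13=1·149331+44218=193549,  q_13=1·6859+2031=8890
→ (193549, 8890).  Check: 193549²=37461215401, 474·8890²=37461215400, difference 1.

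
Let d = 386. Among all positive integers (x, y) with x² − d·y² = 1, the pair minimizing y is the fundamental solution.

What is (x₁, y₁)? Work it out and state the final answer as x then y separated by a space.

d=386: √d = [19; 1,1,1,4,1,18,1,4,1,1,1,38] (ℓ=12, even), read p_11/q_11
i=0: a=19 ⇒ p=19, q=1
i=1: a=1 ⇒ p=20, q=1
i=2: a=1 ⇒ p=39, q=2
i=3: a=1 ⇒ p=59, q=3
…
i=6: a=18 ⇒ p=6287, q=320
i=7: a=1 ⇒ p=6621, q=337
i=8: a=4 ⇒ p=32771, q=1668
i=9: a=1 ⇒ p=39392, q=2005
i=10: a=1 ⇒ p=72163, q=3673
i=11: a=1 ⇒ p=111555, q=5678
(x₁, y₁) = (111555, 5678);  111555² − 386·5678² = 1 ✓

111555 5678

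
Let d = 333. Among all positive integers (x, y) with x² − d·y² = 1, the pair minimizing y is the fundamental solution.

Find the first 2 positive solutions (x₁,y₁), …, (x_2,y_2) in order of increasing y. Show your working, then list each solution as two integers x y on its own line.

73 4
10657 584

√333 = [18; 4,36, …], period ℓ=2 (even) → k=1
i=0: a=18 ⇒ p=18, q=1
i=1: a=4 ⇒ p=73, q=4
fundamental: x₁=73, y₁=4  (since 5329 − 333·16 = 1)
k=2:  x_2 = 73·73+333·4·4 = 10657,  y_2 = 73·4+4·73 = 584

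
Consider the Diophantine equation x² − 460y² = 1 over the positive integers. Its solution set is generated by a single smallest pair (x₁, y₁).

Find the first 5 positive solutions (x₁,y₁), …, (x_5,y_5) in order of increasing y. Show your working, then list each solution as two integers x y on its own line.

2535751 118230
12860066268001 599603681460
65219851798297071751 3040891269731634690
330762608834754335913072001 15421886156225925189922920
1677463232230609064240018182143751 78212126485069051161274736991150

√460 = [21; 2,4,3,1,2,10,2,1,3,4,2,42, …], period ℓ=12 (even) → k=11
k=0  a_k=21  p_k/q_k = 21/1
…
k=2  a_k=4  p_k/q_k = 193/9
…
k=5  a_k=2  p_k/q_k = 2252/105
k=6  a_k=10  p_k/q_k = 23335/1088
k=7  a_k=2  p_k/q_k = 48922/2281
k=8  a_k=1  p_k/q_k = 72257/3369
k=9  a_k=3  p_k/q_k = 265693/12388
k=10  a_k=4  p_k/q_k = 1135029/52921
k=11  a_k=2  p_k/q_k = 2535751/118230
→ (2535751, 118230).  Check: 2535751²=6430033134001, 460·118230²=6430033134000, difference 1.
(x_2, y_2) = (2535751·2535751 + 460·118230·118230, 2535751·118230 + 118230·2535751) = (12860066268001, 599603681460)
(x_3, y_3) = (2535751·12860066268001 + 460·118230·599603681460, 2535751·599603681460 + 118230·12860066268001) = (65219851798297071751, 3040891269731634690)
(x_4, y_4) = (2535751·65219851798297071751 + 460·118230·3040891269731634690, 2535751·3040891269731634690 + 118230·65219851798297071751) = (330762608834754335913072001, 15421886156225925189922920)
(x_5, y_5) = (2535751·330762608834754335913072001 + 460·118230·15421886156225925189922920, 2535751·15421886156225925189922920 + 118230·330762608834754335913072001) = (1677463232230609064240018182143751, 78212126485069051161274736991150)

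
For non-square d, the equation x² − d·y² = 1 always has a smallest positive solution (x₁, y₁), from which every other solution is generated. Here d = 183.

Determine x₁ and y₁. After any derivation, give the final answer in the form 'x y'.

√183 = [13; 1,1,8,1,1,26, …], period ℓ=6 (even) → k=5
i=0: a=13 ⇒ p=13, q=1
…
i=3: a=8 ⇒ p=230, q=17
i=4: a=1 ⇒ p=257, q=19
i=5: a=1 ⇒ p=487, q=36
(x₁, y₁) = (487, 36);  487² − 183·36² = 1 ✓

487 36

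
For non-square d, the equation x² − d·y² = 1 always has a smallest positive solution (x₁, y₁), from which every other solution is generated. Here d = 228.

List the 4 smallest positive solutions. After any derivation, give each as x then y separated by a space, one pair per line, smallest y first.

151 10
45601 3020
13771351 912030
4158902401 275430040

√228 = [15; 10,30, …], period ℓ=2 (even) → k=1
k=0  a_k=15  p_k/q_k = 15/1
k=1  a_k=10  p_k/q_k = 151/10
→ (151, 10).  Check: 151²=22801, 228·10²=22800, difference 1.
(151+10√228)^2 = 45601 + 3020√228
(151+10√228)^3 = 13771351 + 912030√228
(151+10√228)^4 = 4158902401 + 275430040√228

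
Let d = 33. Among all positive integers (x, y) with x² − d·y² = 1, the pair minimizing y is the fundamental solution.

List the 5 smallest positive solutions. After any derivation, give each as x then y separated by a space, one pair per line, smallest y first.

d=33: √d = [5; 1,2,1,10] (ℓ=4, even), read p_3/q_3
k=0  a_k=5  p_k/q_k = 5/1
k=1  a_k=1  p_k/q_k = 6/1
k=2  a_k=2  p_k/q_k = 17/3
k=3  a_k=1  p_k/q_k = 23/4
→ (23, 4).  Check: 23²=529, 33·4²=528, difference 1.
(23+4√33)^2 = 1057 + 184√33
(23+4√33)^3 = 48599 + 8460√33
(23+4√33)^4 = 2234497 + 388976√33
(23+4√33)^5 = 102738263 + 17884436√33

23 4
1057 184
48599 8460
2234497 388976
102738263 17884436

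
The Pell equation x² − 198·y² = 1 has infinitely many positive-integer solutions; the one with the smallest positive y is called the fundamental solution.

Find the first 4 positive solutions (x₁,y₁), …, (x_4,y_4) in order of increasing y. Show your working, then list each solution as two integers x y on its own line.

197 14
77617 5516
30580901 2173290
12048797377 856270744

[14; 14,28] for √198; ℓ=2 ⇒ convergent index 1
i=0: a=14 ⇒ p=14, q=1
i=1: a=14 ⇒ p=197, q=14
→ (197, 14).  Check: 197²=38809, 198·14²=38808, difference 1.
k=2:  x_2 = 197·197+198·14·14 = 77617,  y_2 = 197·14+14·197 = 5516
k=3:  x_3 = 197·77617+198·14·5516 = 30580901,  y_3 = 197·5516+14·77617 = 2173290
k=4:  x_4 = 197·30580901+198·14·2173290 = 12048797377,  y_4 = 197·2173290+14·30580901 = 856270744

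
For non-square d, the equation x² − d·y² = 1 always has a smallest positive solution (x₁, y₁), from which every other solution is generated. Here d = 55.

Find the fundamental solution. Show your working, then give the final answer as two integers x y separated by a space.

89 12

[7; 2,2,2,14] for √55; ℓ=4 ⇒ convergent index 3
step 0: (7, 1)  from 7·(1,0) + (0,1)
…
step 2: (37, 5)  from 2·(15,2) + (7,1)
step 3: (89, 12)  from 2·(37,5) + (15,2)
→ (89, 12).  Check: 89²=7921, 55·12²=7920, difference 1.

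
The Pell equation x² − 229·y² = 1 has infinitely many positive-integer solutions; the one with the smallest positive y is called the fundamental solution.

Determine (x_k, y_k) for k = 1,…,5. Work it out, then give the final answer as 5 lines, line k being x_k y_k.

5848201 386460
68402909872801 4520191516920
800067931842043513801 52869977098885735380
9357916158133073035999171201 618388505879356792878585840
109453949267819191656474935990205001 7232920556944267680961578290412300

[15; 7,1,1,7,30] for √229; ℓ=5 ⇒ convergent index 9
a_0=15:  p_0=15·1+0=15,  q_0=15·0+1=1
…
a_2=1:  p_2=1·106+15=121,  q_2=1·7+1=8
…
a_6=7:  p_6=7·51527+1710=362399,  q_6=7·3405+113=23948
…
a_8=1:  p_8=1·413926+362399=776325,  q_8=1·27353+23948=51301
a_9=7:  p_9=7·776325+413926=5848201,  q_9=7·51301+27353=386460
→ (5848201, 386460).  Check: 5848201²=34201454936401, 229·386460²=34201454936400, difference 1.
n=2: (5848201,386460)∘(5848201,386460) = (5848201·5848201+229·386460·386460, 5848201·386460+386460·5848201) = (68402909872801,4520191516920)
n=3: (68402909872801,4520191516920)∘(5848201,386460) = (5848201·68402909872801+229·386460·4520191516920, 5848201·4520191516920+386460·68402909872801) = (800067931842043513801,52869977098885735380)
n=4: (800067931842043513801,52869977098885735380)∘(5848201,386460) = (5848201·800067931842043513801+229·386460·52869977098885735380, 5848201·52869977098885735380+386460·800067931842043513801) = (9357916158133073035999171201,618388505879356792878585840)
n=5: (9357916158133073035999171201,618388505879356792878585840)∘(5848201,386460) = (5848201·9357916158133073035999171201+229·386460·618388505879356792878585840, 5848201·618388505879356792878585840+386460·9357916158133073035999171201) = (109453949267819191656474935990205001,7232920556944267680961578290412300)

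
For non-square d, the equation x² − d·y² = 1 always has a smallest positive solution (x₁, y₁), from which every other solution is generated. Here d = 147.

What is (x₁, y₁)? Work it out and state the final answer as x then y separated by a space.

√147 → a₀=12, period (8,24); ℓ=2 even so k=1
a_0=12:  p_0=12·1+0=12,  q_0=12·0+1=1
a_1=8:  p_1=8·12+1=97,  q_1=8·1+0=8
fundamental: x₁=97, y₁=8  (since 9409 − 147·64 = 1)

97 8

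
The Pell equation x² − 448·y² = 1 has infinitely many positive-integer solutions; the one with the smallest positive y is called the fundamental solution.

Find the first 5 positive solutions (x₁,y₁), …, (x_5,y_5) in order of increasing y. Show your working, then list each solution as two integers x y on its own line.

[21; 6,42] for √448; ℓ=2 ⇒ convergent index 1
k=0  a_k=21  p_k/q_k = 21/1
k=1  a_k=6  p_k/q_k = 127/6
→ (127, 6).  Check: 127²=16129, 448·6²=16128, difference 1.
k=2:  x_2 = 127·127+448·6·6 = 32257,  y_2 = 127·6+6·127 = 1524
k=3:  x_3 = 127·32257+448·6·1524 = 8193151,  y_3 = 127·1524+6·32257 = 387090
k=4:  x_4 = 127·8193151+448·6·387090 = 2081028097,  y_4 = 127·387090+6·8193151 = 98319336
k=5:  x_5 = 127·2081028097+448·6·98319336 = 528572943487,  y_5 = 127·98319336+6·2081028097 = 24972724254

127 6
32257 1524
8193151 387090
2081028097 98319336
528572943487 24972724254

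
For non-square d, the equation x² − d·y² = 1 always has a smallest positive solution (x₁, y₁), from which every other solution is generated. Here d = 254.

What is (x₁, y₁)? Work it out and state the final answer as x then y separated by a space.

255 16

√254 → a₀=15, period (1,14,1,30); ℓ=4 even so k=3
k=0  a_k=15  p_k/q_k = 15/1
k=1  a_k=1  p_k/q_k = 16/1
k=2  a_k=14  p_k/q_k = 239/15
k=3  a_k=1  p_k/q_k = 255/16
fundamental: x₁=255, y₁=16  (since 65025 − 254·256 = 1)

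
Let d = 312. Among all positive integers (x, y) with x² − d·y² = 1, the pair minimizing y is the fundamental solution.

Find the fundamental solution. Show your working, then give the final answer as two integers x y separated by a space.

√312 = [17; 1,1,1,34, …], period ℓ=4 (even) → k=3
a_0=17:  p_0=17·1+0=17,  q_0=17·0+1=1
…
a_2=1:  p_2=1·18+17=35,  q_2=1·1+1=2
a_3=1:  p_3=1·35+18=53,  q_3=1·2+1=3
fundamental: x₁=53, y₁=3  (since 2809 − 312·9 = 1)

53 3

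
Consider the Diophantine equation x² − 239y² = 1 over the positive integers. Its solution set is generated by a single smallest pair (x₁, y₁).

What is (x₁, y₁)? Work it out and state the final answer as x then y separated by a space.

d=239: √d = [15; 2,5,1,2,4,15,4,2,1,5,2,30] (ℓ=12, even), read p_11/q_11
step 0: (15, 1)  from 15·(1,0) + (0,1)
…
step 6: (37907, 2452)  from 15·(2489,161) + (572,37)
…
step 9: (500258, 32359)  from 1·(346141,22390) + (154117,9969)
step 10: (2847431, 184185)  from 5·(500258,32359) + (346141,22390)
step 11: (6195120, 400729)  from 2·(2847431,184185) + (500258,32359)
(x₁, y₁) = (6195120, 400729);  6195120² − 239·400729² = 1 ✓

6195120 400729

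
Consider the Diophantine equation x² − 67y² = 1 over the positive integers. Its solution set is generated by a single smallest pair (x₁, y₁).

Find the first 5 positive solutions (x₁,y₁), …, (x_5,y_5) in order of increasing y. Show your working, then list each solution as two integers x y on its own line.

√67 → a₀=8, period (5,2,1,1,7,1,1,2,5,16); ℓ=10 even so k=9
i=0: a=8 ⇒ p=8, q=1
…
i=7: a=1 ⇒ p=3577, q=437
i=8: a=2 ⇒ p=9053, q=1106
i=9: a=5 ⇒ p=48842, q=5967
fundamental: x₁=48842, y₁=5967  (since 2385540964 − 67·35605089 = 1)
k=2:  x_2 = 48842·48842+67·5967·5967 = 4771081927,  y_2 = 48842·5967+5967·48842 = 582880428
k=3:  x_3 = 48842·4771081927+67·5967·582880428 = 466058366908226,  y_3 = 48842·582880428+5967·4771081927 = 56938091722785
k=4:  x_4 = 48842·466058366908226+67·5967·56938091722785 = 45526445508292066657,  y_4 = 48842·56938091722785+5967·466058366908226 = 5561940551265649512
k=5:  x_5 = 48842·45526445508292066657+67·5967·5561940551265649512 = 4447205302565943872414162,  y_5 = 48842·5561940551265649512+5967·45526445508292066657 = 543312600752895615207423

48842 5967
4771081927 582880428
466058366908226 56938091722785
45526445508292066657 5561940551265649512
4447205302565943872414162 543312600752895615207423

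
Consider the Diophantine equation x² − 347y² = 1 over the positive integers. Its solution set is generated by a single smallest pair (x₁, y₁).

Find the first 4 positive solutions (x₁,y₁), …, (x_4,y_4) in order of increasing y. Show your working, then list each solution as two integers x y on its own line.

√347 → a₀=18, period (1,1,1,2,4,…,1,1,36); ℓ=14 even so k=13
k=0  a_k=18  p_k/q_k = 18/1
…
k=3  a_k=1  p_k/q_k = 56/3
…
k=7  a_k=17  p_k/q_k = 14269/766
k=8  a_k=1  p_k/q_k = 15070/809
k=9  a_k=4  p_k/q_k = 74549/4002
…
k=12  a_k=1  p_k/q_k = 402885/21628
k=13  a_k=1  p_k/q_k = 641602/34443
→ (641602, 34443).  Check: 641602²=411653126404, 347·34443²=411653126403, difference 1.
k=2:  x_2 = 641602·641602+347·34443·34443 = 823306252807,  y_2 = 641602·34443+34443·641602 = 44197395372
k=3:  x_3 = 641602·823306252807+347·34443·44197395372 = 1056469876826312026,  y_3 = 641602·44197395372+34443·823306252807 = 56714274530897445
k=4:  x_4 = 641602·1056469876826312026+347·34443·56714274530897445 = 1355666371822207590758497,  y_4 = 641602·56714274530897445+34443·1056469876826312026 = 72775983935101527618408

641602 34443
823306252807 44197395372
1056469876826312026 56714274530897445
1355666371822207590758497 72775983935101527618408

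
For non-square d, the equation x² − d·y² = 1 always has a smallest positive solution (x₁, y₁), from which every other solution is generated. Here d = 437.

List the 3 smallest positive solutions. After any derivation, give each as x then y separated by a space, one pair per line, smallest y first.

√437 = [20; 1,9,2,9,1,40, …], period ℓ=6 (even) → k=5
step 0: (20, 1)  from 20·(1,0) + (0,1)
step 1: (21, 1)  from 1·(20,1) + (1,0)
…
step 4: (4160, 199)  from 9·(439,21) + (209,10)
step 5: (4599, 220)  from 1·(4160,199) + (439,21)
→ (4599, 220).  Check: 4599²=21150801, 437·220²=21150800, difference 1.
(4599+220√437)^2 = 42301601 + 2023560√437
(4599+220√437)^3 = 389090121399 + 18612704660√437

4599 220
42301601 2023560
389090121399 18612704660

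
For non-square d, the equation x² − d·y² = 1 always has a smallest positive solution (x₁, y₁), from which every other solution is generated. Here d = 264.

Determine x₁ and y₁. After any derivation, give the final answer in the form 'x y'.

65 4

√264 → a₀=16, period (4,32); ℓ=2 even so k=1
i=0: a=16 ⇒ p=16, q=1
i=1: a=4 ⇒ p=65, q=4
→ (65, 4).  Check: 65²=4225, 264·4²=4224, difference 1.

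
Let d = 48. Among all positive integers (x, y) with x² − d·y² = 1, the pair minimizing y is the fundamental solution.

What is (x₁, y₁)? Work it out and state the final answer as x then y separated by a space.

√48 = [6; 1,12, …], period ℓ=2 (even) → k=1
i=0: a=6 ⇒ p=6, q=1
i=1: a=1 ⇒ p=7, q=1
fundamental: x₁=7, y₁=1  (since 49 − 48·1 = 1)

7 1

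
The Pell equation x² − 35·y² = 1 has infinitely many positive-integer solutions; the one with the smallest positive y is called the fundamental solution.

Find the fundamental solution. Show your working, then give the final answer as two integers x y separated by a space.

6 1

[5; 1,10] for √35; ℓ=2 ⇒ convergent index 1
i=0: a=5 ⇒ p=5, q=1
i=1: a=1 ⇒ p=6, q=1
→ (6, 1).  Check: 6²=36, 35·1²=35, difference 1.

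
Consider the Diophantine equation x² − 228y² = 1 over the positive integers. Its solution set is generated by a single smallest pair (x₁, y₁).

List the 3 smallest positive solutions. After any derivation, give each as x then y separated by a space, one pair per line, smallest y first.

√228 → a₀=15, period (10,30); ℓ=2 even so k=1
a_0=15:  p_0=15·1+0=15,  q_0=15·0+1=1
a_1=10:  p_1=10·15+1=151,  q_1=10·1+0=10
→ (151, 10).  Check: 151²=22801, 228·10²=22800, difference 1.
(151+10√228)^2 = 45601 + 3020√228
(151+10√228)^3 = 13771351 + 912030√228

151 10
45601 3020
13771351 912030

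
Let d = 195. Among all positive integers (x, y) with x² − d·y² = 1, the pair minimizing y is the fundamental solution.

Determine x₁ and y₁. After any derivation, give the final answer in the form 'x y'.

√195 → a₀=13, period (1,26); ℓ=2 even so k=1
i=0: a=13 ⇒ p=13, q=1
i=1: a=1 ⇒ p=14, q=1
→ (14, 1).  Check: 14²=196, 195·1²=195, difference 1.

14 1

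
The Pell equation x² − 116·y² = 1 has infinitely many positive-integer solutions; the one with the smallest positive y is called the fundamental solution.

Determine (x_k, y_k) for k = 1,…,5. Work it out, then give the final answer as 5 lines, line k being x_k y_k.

d=116: √d = [10; 1,3,2,1,4,1,2,3,1,20] (ℓ=10, even), read p_9/q_9
step 0: (10, 1)  from 10·(1,0) + (0,1)
step 1: (11, 1)  from 1·(10,1) + (1,0)
…
step 3: (97, 9)  from 2·(43,4) + (11,1)
step 4: (140, 13)  from 1·(97,9) + (43,4)
step 5: (657, 61)  from 4·(140,13) + (97,9)
…
step 7: (2251, 209)  from 2·(797,74) + (657,61)
step 8: (7550, 701)  from 3·(2251,209) + (797,74)
step 9: (9801, 910)  from 1·(7550,701) + (2251,209)
(x₁, y₁) = (9801, 910);  9801² − 116·910² = 1 ✓
(9801+910√116)^2 = 192119201 + 17837820√116
(9801+910√116)^3 = 3765920568201 + 349656946730√116
(9801+910√116)^4 = 73819574785756801 + 6853975451963640√116
(9801+910√116)^5 = 1447011301184484245001 + 134351626459734324550√116

9801 910
192119201 17837820
3765920568201 349656946730
73819574785756801 6853975451963640
1447011301184484245001 134351626459734324550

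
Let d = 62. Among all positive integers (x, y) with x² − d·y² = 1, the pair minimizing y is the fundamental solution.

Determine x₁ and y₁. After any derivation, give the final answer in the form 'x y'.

63 8

√62 = [7; 1,6,1,14, …], period ℓ=4 (even) → k=3
step 0: (7, 1)  from 7·(1,0) + (0,1)
step 1: (8, 1)  from 1·(7,1) + (1,0)
step 2: (55, 7)  from 6·(8,1) + (7,1)
step 3: (63, 8)  from 1·(55,7) + (8,1)
(x₁, y₁) = (63, 8);  63² − 62·8² = 1 ✓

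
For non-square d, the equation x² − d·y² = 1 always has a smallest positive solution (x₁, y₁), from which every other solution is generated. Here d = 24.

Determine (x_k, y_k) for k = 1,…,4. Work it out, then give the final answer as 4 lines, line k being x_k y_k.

[4; 1,8] for √24; ℓ=2 ⇒ convergent index 1
step 0: (4, 1)  from 4·(1,0) + (0,1)
step 1: (5, 1)  from 1·(4,1) + (1,0)
(x₁, y₁) = (5, 1);  5² − 24·1² = 1 ✓
n=2: (5,1)∘(5,1) = (5·5+24·1·1, 5·1+1·5) = (49,10)
n=3: (49,10)∘(5,1) = (5·49+24·1·10, 5·10+1·49) = (485,99)
n=4: (485,99)∘(5,1) = (5·485+24·1·99, 5·99+1·485) = (4801,980)

5 1
49 10
485 99
4801 980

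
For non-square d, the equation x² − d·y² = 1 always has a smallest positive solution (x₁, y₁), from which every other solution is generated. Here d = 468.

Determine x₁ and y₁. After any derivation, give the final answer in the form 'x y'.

649 30

d=468: √d = [21; 1,1,1,2,1,1,1,42] (ℓ=8, even), read p_7/q_7
k=0  a_k=21  p_k/q_k = 21/1
k=1  a_k=1  p_k/q_k = 22/1
…
k=3  a_k=1  p_k/q_k = 65/3
…
k=5  a_k=1  p_k/q_k = 238/11
k=6  a_k=1  p_k/q_k = 411/19
k=7  a_k=1  p_k/q_k = 649/30
→ (649, 30).  Check: 649²=421201, 468·30²=421200, difference 1.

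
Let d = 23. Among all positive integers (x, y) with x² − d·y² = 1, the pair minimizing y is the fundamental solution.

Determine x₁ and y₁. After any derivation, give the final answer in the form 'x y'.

√23 = [4; 1,3,1,8, …], period ℓ=4 (even) → k=3
step 0: (4, 1)  from 4·(1,0) + (0,1)
…
step 2: (19, 4)  from 3·(5,1) + (4,1)
step 3: (24, 5)  from 1·(19,4) + (5,1)
→ (24, 5).  Check: 24²=576, 23·5²=575, difference 1.

24 5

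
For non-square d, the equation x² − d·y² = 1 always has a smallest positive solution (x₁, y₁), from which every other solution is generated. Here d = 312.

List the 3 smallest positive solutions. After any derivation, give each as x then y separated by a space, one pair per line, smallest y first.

[17; 1,1,1,34] for √312; ℓ=4 ⇒ convergent index 3
k=0  a_k=17  p_k/q_k = 17/1
…
k=2  a_k=1  p_k/q_k = 35/2
k=3  a_k=1  p_k/q_k = 53/3
→ (53, 3).  Check: 53²=2809, 312·3²=2808, difference 1.
(53+3√312)^2 = 5617 + 318√312
(53+3√312)^3 = 595349 + 33705√312

53 3
5617 318
595349 33705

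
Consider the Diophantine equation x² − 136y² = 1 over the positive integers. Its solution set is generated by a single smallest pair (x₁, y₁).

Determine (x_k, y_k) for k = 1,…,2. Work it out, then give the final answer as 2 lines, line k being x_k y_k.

d=136: √d = [11; 1,1,1,22] (ℓ=4, even), read p_3/q_3
i=0: a=11 ⇒ p=11, q=1
i=1: a=1 ⇒ p=12, q=1
i=2: a=1 ⇒ p=23, q=2
i=3: a=1 ⇒ p=35, q=3
→ (35, 3).  Check: 35²=1225, 136·3²=1224, difference 1.
(35+3√136)^2 = 2449 + 210√136

35 3
2449 210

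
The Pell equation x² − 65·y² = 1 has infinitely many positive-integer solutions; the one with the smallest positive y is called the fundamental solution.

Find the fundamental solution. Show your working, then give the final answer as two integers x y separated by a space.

[8; 16] for √65; ℓ=1 ⇒ convergent index 1
a_0=8:  p_0=8·1+0=8,  q_0=8·0+1=1
a_1=16:  p_1=16·8+1=129,  q_1=16·1+0=16
(x₁, y₁) = (129, 16);  129² − 65·16² = 1 ✓

129 16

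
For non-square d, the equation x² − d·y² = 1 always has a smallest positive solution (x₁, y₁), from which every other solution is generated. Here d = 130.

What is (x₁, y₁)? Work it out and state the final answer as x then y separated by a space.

6499 570

d=130: √d = [11; 2,2,22] (ℓ=3, odd), read p_5/q_5
k=0  a_k=11  p_k/q_k = 11/1
…
k=4  a_k=2  p_k/q_k = 2611/229
k=5  a_k=2  p_k/q_k = 6499/570
→ (6499, 570).  Check: 6499²=42237001, 130·570²=42237000, difference 1.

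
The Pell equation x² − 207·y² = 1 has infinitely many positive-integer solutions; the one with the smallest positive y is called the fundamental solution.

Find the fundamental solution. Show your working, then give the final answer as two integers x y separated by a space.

1151 80

√207 = [14; 2,1,1,2,1,1,2,28, …], period ℓ=8 (even) → k=7
a_0=14:  p_0=14·1+0=14,  q_0=14·0+1=1
a_1=2:  p_1=2·14+1=29,  q_1=2·1+0=2
a_2=1:  p_2=1·29+14=43,  q_2=1·2+1=3
a_3=1:  p_3=1·43+29=72,  q_3=1·3+2=5
a_4=2:  p_4=2·72+43=187,  q_4=2·5+3=13
a_5=1:  p_5=1·187+72=259,  q_5=1·13+5=18
a_6=1:  p_6=1·259+187=446,  q_6=1·18+13=31
a_7=2:  p_7=2·446+259=1151,  q_7=2·31+18=80
fundamental: x₁=1151, y₁=80  (since 1324801 − 207·6400 = 1)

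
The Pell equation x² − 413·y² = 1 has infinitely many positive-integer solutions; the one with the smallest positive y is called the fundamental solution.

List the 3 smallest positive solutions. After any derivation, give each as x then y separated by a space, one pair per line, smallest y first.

[20; 3,9,1,4,1,9,3,40] for √413; ℓ=8 ⇒ convergent index 7
step 0: (20, 1)  from 20·(1,0) + (0,1)
step 1: (61, 3)  from 3·(20,1) + (1,0)
…
step 3: (630, 31)  from 1·(569,28) + (61,3)
…
step 6: (36560, 1799)  from 9·(3719,183) + (3089,152)
step 7: (113399, 5580)  from 3·(36560,1799) + (3719,183)
(x₁, y₁) = (113399, 5580);  113399² − 413·5580² = 1 ✓
k=2:  x_2 = 113399·113399+413·5580·5580 = 25718666401,  y_2 = 113399·5580+5580·113399 = 1265532840
k=3:  x_3 = 113399·25718666401+413·5580·1265532840 = 5832942102300599,  y_3 = 113399·1265532840+5580·25718666401 = 287020317040740

113399 5580
25718666401 1265532840
5832942102300599 287020317040740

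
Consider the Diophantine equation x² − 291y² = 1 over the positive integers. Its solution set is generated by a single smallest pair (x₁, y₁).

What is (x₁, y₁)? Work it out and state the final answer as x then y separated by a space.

290 17

[17; 17,34] for √291; ℓ=2 ⇒ convergent index 1
i=0: a=17 ⇒ p=17, q=1
i=1: a=17 ⇒ p=290, q=17
fundamental: x₁=290, y₁=17  (since 84100 − 291·289 = 1)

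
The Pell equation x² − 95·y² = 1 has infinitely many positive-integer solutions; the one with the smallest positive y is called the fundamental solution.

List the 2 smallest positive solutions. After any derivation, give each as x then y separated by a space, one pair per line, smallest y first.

39 4
3041 312

[9; 1,2,1,18] for √95; ℓ=4 ⇒ convergent index 3
i=0: a=9 ⇒ p=9, q=1
…
i=2: a=2 ⇒ p=29, q=3
i=3: a=1 ⇒ p=39, q=4
(x₁, y₁) = (39, 4);  39² − 95·4² = 1 ✓
(39+4√95)^2 = 3041 + 312√95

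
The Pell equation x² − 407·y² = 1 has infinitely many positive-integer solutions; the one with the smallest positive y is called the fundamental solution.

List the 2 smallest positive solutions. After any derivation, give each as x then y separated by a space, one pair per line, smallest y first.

[20; 5,1,2,1,5,40] for √407; ℓ=6 ⇒ convergent index 5
k=0  a_k=20  p_k/q_k = 20/1
k=1  a_k=5  p_k/q_k = 101/5
k=2  a_k=1  p_k/q_k = 121/6
…
k=4  a_k=1  p_k/q_k = 464/23
k=5  a_k=5  p_k/q_k = 2663/132
fundamental: x₁=2663, y₁=132  (since 7091569 − 407·17424 = 1)
n=2: (2663,132)∘(2663,132) = (2663·2663+407·132·132, 2663·132+132·2663) = (14183137,703032)

2663 132
14183137 703032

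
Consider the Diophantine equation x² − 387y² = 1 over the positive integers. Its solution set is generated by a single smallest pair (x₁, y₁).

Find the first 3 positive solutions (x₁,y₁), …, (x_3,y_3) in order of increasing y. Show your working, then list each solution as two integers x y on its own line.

√387 → a₀=19, period (1,2,19,2,1,38); ℓ=6 even so k=5
a_0=19:  p_0=19·1+0=19,  q_0=19·0+1=1
a_1=1:  p_1=1·19+1=20,  q_1=1·1+0=1
a_2=2:  p_2=2·20+19=59,  q_2=2·1+1=3
a_3=19:  p_3=19·59+20=1141,  q_3=19·3+1=58
a_4=2:  p_4=2·1141+59=2341,  q_4=2·58+3=119
a_5=1:  p_5=1·2341+1141=3482,  q_5=1·119+58=177
→ (3482, 177).  Check: 3482²=12124324, 387·177²=12124323, difference 1.
k=2:  x_2 = 3482·3482+387·177·177 = 24248647,  y_2 = 3482·177+177·3482 = 1232628
k=3:  x_3 = 3482·24248647+387·177·1232628 = 168867574226,  y_3 = 3482·1232628+177·24248647 = 8584021215

3482 177
24248647 1232628
168867574226 8584021215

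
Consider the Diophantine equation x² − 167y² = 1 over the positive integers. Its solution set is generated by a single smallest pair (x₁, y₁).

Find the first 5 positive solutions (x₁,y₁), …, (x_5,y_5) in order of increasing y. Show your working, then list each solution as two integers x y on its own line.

[12; 1,11,1,24] for √167; ℓ=4 ⇒ convergent index 3
i=0: a=12 ⇒ p=12, q=1
…
i=2: a=11 ⇒ p=155, q=12
i=3: a=1 ⇒ p=168, q=13
→ (168, 13).  Check: 168²=28224, 167·13²=28223, difference 1.
(x_2, y_2) = (168·168 + 167·13·13, 168·13 + 13·168) = (56447, 4368)
(x_3, y_3) = (168·56447 + 167·13·4368, 168·4368 + 13·56447) = (18966024, 1467635)
(x_4, y_4) = (168·18966024 + 167·13·1467635, 168·1467635 + 13·18966024) = (6372527617, 493120992)
(x_5, y_5) = (168·6372527617 + 167·13·493120992, 168·493120992 + 13·6372527617) = (2141150313288, 165687185677)

168 13
56447 4368
18966024 1467635
6372527617 493120992
2141150313288 165687185677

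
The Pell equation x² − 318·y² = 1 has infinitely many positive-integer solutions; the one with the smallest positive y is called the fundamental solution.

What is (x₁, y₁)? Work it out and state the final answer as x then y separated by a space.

107 6

√318 = [17; 1,4,1,34, …], period ℓ=4 (even) → k=3
k=0  a_k=17  p_k/q_k = 17/1
k=1  a_k=1  p_k/q_k = 18/1
k=2  a_k=4  p_k/q_k = 89/5
k=3  a_k=1  p_k/q_k = 107/6
fundamental: x₁=107, y₁=6  (since 11449 − 318·36 = 1)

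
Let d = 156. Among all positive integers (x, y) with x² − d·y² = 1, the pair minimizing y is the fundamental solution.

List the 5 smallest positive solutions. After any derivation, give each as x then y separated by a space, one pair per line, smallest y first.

25 2
1249 100
62425 4998
3120001 249800
155937625 12485002

d=156: √d = [12; 2,24] (ℓ=2, even), read p_1/q_1
i=0: a=12 ⇒ p=12, q=1
i=1: a=2 ⇒ p=25, q=2
(x₁, y₁) = (25, 2);  25² − 156·2² = 1 ✓
n=2: (25,2)∘(25,2) = (25·25+156·2·2, 25·2+2·25) = (1249,100)
n=3: (1249,100)∘(25,2) = (25·1249+156·2·100, 25·100+2·1249) = (62425,4998)
n=4: (62425,4998)∘(25,2) = (25·62425+156·2·4998, 25·4998+2·62425) = (3120001,249800)
n=5: (3120001,249800)∘(25,2) = (25·3120001+156·2·249800, 25·249800+2·3120001) = (155937625,12485002)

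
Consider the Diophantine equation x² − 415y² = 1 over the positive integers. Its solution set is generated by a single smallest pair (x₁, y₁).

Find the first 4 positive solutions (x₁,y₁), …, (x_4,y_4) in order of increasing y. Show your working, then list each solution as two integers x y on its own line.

√415 = [20; 2,1,2,4,6,…,1,2,40, …], period ℓ=16 (even) → k=15
a_0=20:  p_0=20·1+0=20,  q_0=20·0+1=1
…
a_2=1:  p_2=1·41+20=61,  q_2=1·2+1=3
a_3=2:  p_3=2·61+41=163,  q_3=2·3+2=8
a_4=4:  p_4=4·163+61=713,  q_4=4·8+3=35
a_5=6:  p_5=6·713+163=4441,  q_5=6·35+8=218
a_6=1:  p_6=1·4441+713=5154,  q_6=1·218+35=253
a_7=1:  p_7=1·5154+4441=9595,  q_7=1·253+218=471
…
a_9=1:  p_9=1·33939+9595=43534,  q_9=1·1666+471=2137
a_10=1:  p_10=1·43534+33939=77473,  q_10=1·2137+1666=3803
…
a_13=2:  p_13=2·2110961+508372=4730294,  q_13=2·103623+24955=232201
a_14=1:  p_14=1·4730294+2110961=6841255,  q_14=1·232201+103623=335824
a_15=2:  p_15=2·6841255+4730294=18412804,  q_15=2·335824+232201=903849
fundamental: x₁=18412804, y₁=903849  (since 339031351142416 − 415·816943014801 = 1)
n=2: (18412804,903849)∘(18412804,903849) = (18412804·18412804+415·903849·903849, 18412804·903849+903849·18412804) = (678062702284831,33284788965192)
n=3: (678062702284831,33284788965192)∘(18412804,903849) = (18412804·678062702284831+415·903849·33284788965192, 18412804·33284788965192+903849·678062702284831) = (24970071273761872339444,1225732590794885332887)
n=4: (24970071273761872339444,1225732590794885332887)∘(18412804,903849) = (18412804·24970071273761872339444+415·903849·1225732590794885332887, 18412804·1225732590794885332887+903849·24970071273761872339444) = (919538056459614718055705397121,45138347901436822389057205104)

18412804 903849
678062702284831 33284788965192
24970071273761872339444 1225732590794885332887
919538056459614718055705397121 45138347901436822389057205104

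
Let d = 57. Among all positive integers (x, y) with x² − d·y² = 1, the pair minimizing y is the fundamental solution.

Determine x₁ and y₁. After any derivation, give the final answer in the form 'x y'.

√57 = [7; 1,1,4,1,1,14, …], period ℓ=6 (even) → k=5
i=0: a=7 ⇒ p=7, q=1
i=1: a=1 ⇒ p=8, q=1
…
i=3: a=4 ⇒ p=68, q=9
i=4: a=1 ⇒ p=83, q=11
i=5: a=1 ⇒ p=151, q=20
→ (151, 20).  Check: 151²=22801, 57·20²=22800, difference 1.

151 20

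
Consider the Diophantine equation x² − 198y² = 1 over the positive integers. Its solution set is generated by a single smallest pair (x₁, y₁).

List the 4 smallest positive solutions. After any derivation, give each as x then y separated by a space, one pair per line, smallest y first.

√198 = [14; 14,28, …], period ℓ=2 (even) → k=1
a_0=14:  p_0=14·1+0=14,  q_0=14·0+1=1
a_1=14:  p_1=14·14+1=197,  q_1=14·1+0=14
→ (197, 14).  Check: 197²=38809, 198·14²=38808, difference 1.
n=2: (197,14)∘(197,14) = (197·197+198·14·14, 197·14+14·197) = (77617,5516)
n=3: (77617,5516)∘(197,14) = (197·77617+198·14·5516, 197·5516+14·77617) = (30580901,2173290)
n=4: (30580901,2173290)∘(197,14) = (197·30580901+198·14·2173290, 197·2173290+14·30580901) = (12048797377,856270744)

197 14
77617 5516
30580901 2173290
12048797377 856270744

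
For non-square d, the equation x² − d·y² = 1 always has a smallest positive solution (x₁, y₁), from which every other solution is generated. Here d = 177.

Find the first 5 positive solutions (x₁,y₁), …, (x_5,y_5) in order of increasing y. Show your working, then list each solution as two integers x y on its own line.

62423 4692
7793261857 585777432
972957569736599 73131969270780
121469860743542176897 9130233834994022448
15165026233415309047146263 1139873173290531757272228

√177 = [13; 3,3,2,8,2,3,3,26, …], period ℓ=8 (even) → k=7
a_0=13:  p_0=13·1+0=13,  q_0=13·0+1=1
…
a_6=3:  p_6=3·5468+2581=18985,  q_6=3·411+194=1427
a_7=3:  p_7=3·18985+5468=62423,  q_7=3·1427+411=4692
fundamental: x₁=62423, y₁=4692  (since 3896630929 − 177·22014864 = 1)
n=2: (62423,4692)∘(62423,4692) = (62423·62423+177·4692·4692, 62423·4692+4692·62423) = (7793261857,585777432)
n=3: (7793261857,585777432)∘(62423,4692) = (62423·7793261857+177·4692·585777432, 62423·585777432+4692·7793261857) = (972957569736599,73131969270780)
n=4: (972957569736599,73131969270780)∘(62423,4692) = (62423·972957569736599+177·4692·73131969270780, 62423·73131969270780+4692·972957569736599) = (121469860743542176897,9130233834994022448)
n=5: (121469860743542176897,9130233834994022448)∘(62423,4692) = (62423·121469860743542176897+177·4692·9130233834994022448, 62423·9130233834994022448+4692·121469860743542176897) = (15165026233415309047146263,1139873173290531757272228)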